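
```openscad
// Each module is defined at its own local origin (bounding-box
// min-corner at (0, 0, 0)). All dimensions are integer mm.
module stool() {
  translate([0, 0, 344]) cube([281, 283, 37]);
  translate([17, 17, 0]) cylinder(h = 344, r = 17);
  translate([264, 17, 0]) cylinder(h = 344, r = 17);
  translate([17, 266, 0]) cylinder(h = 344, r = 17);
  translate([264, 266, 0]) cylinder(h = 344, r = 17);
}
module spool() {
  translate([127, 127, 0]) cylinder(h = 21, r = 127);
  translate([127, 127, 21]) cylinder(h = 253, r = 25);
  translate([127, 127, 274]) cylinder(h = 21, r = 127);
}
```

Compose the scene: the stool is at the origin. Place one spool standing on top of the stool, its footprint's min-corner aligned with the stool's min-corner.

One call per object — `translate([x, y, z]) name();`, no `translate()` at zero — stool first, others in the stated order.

stool();
translate([0, 0, 381]) spool();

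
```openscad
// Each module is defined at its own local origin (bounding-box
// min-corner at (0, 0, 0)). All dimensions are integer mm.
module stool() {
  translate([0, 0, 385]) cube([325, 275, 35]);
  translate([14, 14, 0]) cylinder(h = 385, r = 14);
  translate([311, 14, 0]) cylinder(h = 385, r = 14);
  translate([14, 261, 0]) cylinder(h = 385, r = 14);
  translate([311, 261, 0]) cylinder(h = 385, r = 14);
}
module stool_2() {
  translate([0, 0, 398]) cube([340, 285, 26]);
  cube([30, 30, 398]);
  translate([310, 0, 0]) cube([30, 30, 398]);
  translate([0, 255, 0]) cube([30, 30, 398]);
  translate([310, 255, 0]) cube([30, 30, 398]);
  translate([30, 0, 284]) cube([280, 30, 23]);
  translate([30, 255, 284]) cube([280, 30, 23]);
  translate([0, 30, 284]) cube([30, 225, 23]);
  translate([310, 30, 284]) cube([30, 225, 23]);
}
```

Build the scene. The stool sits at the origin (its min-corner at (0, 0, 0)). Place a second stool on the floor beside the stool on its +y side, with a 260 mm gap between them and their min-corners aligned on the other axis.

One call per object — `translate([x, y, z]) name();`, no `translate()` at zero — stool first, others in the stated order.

stool();
translate([0, 535, 0]) stool_2();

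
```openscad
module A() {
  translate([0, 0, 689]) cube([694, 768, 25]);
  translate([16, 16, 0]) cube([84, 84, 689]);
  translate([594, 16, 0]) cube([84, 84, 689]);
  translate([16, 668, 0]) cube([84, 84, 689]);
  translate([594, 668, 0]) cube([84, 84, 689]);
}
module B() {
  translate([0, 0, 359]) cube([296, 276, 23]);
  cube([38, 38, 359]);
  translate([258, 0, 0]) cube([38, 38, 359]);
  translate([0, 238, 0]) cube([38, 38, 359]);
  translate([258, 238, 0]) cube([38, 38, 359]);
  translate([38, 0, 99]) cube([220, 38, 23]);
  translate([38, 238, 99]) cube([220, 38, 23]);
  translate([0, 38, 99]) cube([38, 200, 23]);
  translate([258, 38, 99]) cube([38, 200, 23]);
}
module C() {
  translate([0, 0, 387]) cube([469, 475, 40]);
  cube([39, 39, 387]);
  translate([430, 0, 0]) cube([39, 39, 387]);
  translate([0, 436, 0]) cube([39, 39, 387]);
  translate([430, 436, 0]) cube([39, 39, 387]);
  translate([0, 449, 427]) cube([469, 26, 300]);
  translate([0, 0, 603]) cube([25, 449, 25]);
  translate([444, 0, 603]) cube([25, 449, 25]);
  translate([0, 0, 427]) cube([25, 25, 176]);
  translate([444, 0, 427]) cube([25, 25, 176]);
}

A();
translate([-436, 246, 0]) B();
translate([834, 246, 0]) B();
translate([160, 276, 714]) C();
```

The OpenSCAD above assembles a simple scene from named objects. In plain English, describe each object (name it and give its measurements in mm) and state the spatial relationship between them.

A is a table with a 694×768 mm rectangular top, 25 mm thick, top surface at z = 714 mm, supported by four 84×84 mm square legs, each inset 16 mm from the nearest pair of top edges, running from the floor.

B is a four-legged stool. The seat is a 296×276×23 mm slab whose top surface is at z = 382 mm; four square legs, each 38×38 mm in cross-section, run from the floor (z = 0) to the underside of the seat, each flush with a corner of the seat. Four stretchers, 38 mm wide and 23 mm tall, connect adjacent legs with their undersides at z = 99 mm, each running between the inner faces of the legs it joins and aligned with the legs' outer faces on the other axis.

C is a chair: 469×475 mm seat, 40 mm thick, top at z = 427 mm, on four 39 mm square corner legs flush with the seat edges. A 26 mm thick backrest slab spans the full seat width, extending 300 mm above the seat top, its back face flush with the seat's +y edge. Two armrests of 25×25 mm section run along each side from the seat's front edge to the front of the backrest, top faces 201 mm above the seat top and outer faces flush with the seat's x-edges; a 25×25 mm post under the front of each armrest stands on the seat at the front corner.

Two stools sit around the table at the −x, +x sides. The chair is on top of the table.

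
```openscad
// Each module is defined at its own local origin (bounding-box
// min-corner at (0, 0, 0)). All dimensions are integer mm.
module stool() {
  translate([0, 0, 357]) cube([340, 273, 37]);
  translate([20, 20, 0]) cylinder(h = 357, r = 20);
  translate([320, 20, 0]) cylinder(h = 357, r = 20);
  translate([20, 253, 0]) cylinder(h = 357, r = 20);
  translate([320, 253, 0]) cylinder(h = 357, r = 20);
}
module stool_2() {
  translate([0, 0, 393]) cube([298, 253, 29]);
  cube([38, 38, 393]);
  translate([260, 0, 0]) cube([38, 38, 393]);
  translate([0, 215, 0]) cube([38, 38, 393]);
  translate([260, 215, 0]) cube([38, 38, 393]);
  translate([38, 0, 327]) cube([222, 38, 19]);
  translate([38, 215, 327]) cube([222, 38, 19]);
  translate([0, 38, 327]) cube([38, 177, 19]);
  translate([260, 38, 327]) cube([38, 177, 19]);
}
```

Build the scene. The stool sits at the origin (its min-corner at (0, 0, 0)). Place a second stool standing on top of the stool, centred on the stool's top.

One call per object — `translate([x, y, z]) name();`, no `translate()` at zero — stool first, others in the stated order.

stool();
translate([21, 10, 394]) stool_2();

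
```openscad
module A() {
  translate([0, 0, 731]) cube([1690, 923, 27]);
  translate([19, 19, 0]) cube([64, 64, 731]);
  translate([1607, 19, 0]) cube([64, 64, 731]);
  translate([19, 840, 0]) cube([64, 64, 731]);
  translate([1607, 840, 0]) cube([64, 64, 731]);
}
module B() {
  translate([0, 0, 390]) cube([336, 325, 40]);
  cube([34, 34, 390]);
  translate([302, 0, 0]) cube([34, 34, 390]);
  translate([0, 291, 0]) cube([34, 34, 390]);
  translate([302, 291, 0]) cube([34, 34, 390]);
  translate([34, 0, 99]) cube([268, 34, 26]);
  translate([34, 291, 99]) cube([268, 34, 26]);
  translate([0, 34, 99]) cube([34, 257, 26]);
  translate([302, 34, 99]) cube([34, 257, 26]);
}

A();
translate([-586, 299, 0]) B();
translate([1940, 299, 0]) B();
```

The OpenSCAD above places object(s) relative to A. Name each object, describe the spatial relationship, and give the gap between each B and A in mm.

A is a table. B is a stool. Two stools sit around the table at the −x, +x sides. The gap between each stool and the table is 250 mm.

Each stool's nearest face is 250 mm from the table's bounding box.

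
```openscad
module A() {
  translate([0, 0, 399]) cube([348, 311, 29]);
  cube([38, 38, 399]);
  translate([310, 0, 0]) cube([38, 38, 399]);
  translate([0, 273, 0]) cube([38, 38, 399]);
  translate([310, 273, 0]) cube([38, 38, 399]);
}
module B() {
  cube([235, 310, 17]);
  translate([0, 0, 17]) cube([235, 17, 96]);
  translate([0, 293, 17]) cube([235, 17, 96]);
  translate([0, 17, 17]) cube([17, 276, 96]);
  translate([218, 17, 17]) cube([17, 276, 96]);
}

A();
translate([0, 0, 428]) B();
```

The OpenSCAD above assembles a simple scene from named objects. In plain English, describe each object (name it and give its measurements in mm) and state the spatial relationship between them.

A is a four-legged stool. The seat is 348×311 mm, 29 mm thick, top at z = 428 mm. It stands on four square legs, each 38×38 mm in cross-section, from z = 0 to the seat underside, each flush with a corner of the seat.

B is an open-topped rectangular box: outside dimensions 235×310×113 mm, with a uniform wall and base thickness of 17 mm. The base is a full 235×310 slab on the floor; four walls sit on top of the base. The front and back walls (the −y and +y sides) span the full width; the two side walls fit between them.

The open box is on top of the stool.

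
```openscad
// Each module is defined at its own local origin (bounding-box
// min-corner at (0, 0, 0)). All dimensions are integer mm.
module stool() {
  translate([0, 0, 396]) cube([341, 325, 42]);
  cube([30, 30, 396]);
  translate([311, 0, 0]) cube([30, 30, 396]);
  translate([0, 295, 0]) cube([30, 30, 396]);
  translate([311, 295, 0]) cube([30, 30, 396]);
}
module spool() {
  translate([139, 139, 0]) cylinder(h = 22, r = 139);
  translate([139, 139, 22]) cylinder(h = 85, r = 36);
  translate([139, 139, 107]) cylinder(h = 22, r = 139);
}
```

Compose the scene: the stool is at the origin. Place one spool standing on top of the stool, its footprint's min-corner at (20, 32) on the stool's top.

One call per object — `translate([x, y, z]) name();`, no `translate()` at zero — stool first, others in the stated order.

stool();
translate([20, 32, 438]) spool();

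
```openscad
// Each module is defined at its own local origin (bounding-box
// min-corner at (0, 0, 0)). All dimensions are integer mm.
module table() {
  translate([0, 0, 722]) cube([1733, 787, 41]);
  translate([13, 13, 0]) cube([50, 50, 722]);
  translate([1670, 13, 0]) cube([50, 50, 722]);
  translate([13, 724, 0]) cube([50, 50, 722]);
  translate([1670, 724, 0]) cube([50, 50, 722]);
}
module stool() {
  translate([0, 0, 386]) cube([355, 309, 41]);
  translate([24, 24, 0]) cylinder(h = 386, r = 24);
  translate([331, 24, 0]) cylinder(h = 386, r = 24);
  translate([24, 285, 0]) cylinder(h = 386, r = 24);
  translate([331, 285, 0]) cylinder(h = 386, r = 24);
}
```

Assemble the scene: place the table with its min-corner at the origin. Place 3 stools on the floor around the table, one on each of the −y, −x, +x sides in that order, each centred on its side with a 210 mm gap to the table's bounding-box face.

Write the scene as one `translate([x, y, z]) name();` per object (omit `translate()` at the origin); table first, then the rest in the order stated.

table();
translate([689, -519, 0]) stool();
translate([-565, 239, 0]) stool();
translate([1943, 239, 0]) stool();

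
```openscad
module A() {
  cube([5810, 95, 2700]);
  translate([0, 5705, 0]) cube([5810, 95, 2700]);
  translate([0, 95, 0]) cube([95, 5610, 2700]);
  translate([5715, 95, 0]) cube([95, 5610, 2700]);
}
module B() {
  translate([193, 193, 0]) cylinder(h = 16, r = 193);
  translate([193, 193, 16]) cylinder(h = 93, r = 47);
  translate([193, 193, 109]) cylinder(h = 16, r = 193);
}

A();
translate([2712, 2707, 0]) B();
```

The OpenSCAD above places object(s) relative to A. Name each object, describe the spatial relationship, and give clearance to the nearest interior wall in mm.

A is a house frame. B is a spool. The spool sits inside the house frame, centred. The clearance to the nearest interior wall is 2612 mm.

Clearances: x = 2617, y = 2612; minimum 2612 mm.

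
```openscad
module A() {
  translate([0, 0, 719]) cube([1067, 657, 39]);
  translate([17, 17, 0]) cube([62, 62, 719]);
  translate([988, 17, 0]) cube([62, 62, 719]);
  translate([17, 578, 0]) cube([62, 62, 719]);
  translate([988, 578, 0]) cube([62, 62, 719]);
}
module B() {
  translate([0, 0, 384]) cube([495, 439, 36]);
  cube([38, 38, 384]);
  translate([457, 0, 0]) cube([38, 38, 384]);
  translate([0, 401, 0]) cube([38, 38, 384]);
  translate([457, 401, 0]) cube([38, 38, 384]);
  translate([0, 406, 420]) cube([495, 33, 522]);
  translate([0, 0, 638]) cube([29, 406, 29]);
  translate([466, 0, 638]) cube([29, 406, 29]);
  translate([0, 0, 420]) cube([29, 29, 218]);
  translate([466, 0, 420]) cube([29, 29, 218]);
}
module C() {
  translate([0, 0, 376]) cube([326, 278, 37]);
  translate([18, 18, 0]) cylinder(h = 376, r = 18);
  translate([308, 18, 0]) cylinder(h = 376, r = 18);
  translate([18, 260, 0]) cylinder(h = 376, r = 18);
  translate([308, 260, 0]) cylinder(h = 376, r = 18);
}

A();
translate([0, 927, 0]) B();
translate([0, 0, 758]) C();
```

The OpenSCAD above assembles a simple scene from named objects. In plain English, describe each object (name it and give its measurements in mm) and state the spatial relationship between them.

A is a table with a 1067×657 mm rectangular top, 39 mm thick, top surface at z = 758 mm, supported by four 62×62 mm square legs, each inset 17 mm from the nearest pair of top edges, running from the floor.

B is a chair: 495×439 mm seat, 36 mm thick, top at z = 420 mm, on four 38 mm square corner legs flush with the seat edges. A 33 mm thick backrest slab spans the full seat width, extending 522 mm above the seat top, its back face flush with the seat's +y edge. Two armrests of 29×29 mm section run along each side from the seat's front edge to the front of the backrest, top faces 247 mm above the seat top and outer faces flush with the seat's x-edges; a 29×29 mm post under the front of each armrest stands on the seat at the front corner.

C is a four-legged stool. The seat is 326×278 mm, 37 mm thick, top at z = 413 mm. It stands on four round legs, each 36 mm in diameter, from z = 0 to the seat underside, each leg's axis is inset half a diameter from the nearest pair of seat edges (so the leg's bounding box is flush with the corner).

The chair is on the floor beside the table on its +y side. The stool is on top of the table.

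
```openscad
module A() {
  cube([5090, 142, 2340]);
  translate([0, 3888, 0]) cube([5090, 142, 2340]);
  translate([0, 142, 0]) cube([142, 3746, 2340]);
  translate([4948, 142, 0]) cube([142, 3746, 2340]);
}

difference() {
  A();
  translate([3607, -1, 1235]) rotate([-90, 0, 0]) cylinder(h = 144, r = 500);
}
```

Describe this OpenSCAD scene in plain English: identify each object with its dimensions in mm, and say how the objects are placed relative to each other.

A is a box-shaped house frame (walls only): outside footprint 5090×4030 mm, wall height 2340 mm, wall thickness 142 mm. The two y-facing walls run the full x-width; the two x-facing walls fit between the inner faces of the y-facing walls.

The house frame has a circular hole of radius 500 mm through its front wall, centred at (x = 3607, z = 1235).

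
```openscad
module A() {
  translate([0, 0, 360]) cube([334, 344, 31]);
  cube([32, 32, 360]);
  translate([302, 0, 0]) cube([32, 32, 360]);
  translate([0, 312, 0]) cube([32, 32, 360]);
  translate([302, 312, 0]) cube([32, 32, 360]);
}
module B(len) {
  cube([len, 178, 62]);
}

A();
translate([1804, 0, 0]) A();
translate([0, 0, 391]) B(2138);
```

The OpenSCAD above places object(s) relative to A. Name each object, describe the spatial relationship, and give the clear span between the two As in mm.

A is a stool. B is a beam. A beam spans the tops of two stools. The clear span between the two stools is 1470 mm.

Second stool starts at x = 1804; first ends at x = 334; clear span = 1804 − 334 = 1470 mm.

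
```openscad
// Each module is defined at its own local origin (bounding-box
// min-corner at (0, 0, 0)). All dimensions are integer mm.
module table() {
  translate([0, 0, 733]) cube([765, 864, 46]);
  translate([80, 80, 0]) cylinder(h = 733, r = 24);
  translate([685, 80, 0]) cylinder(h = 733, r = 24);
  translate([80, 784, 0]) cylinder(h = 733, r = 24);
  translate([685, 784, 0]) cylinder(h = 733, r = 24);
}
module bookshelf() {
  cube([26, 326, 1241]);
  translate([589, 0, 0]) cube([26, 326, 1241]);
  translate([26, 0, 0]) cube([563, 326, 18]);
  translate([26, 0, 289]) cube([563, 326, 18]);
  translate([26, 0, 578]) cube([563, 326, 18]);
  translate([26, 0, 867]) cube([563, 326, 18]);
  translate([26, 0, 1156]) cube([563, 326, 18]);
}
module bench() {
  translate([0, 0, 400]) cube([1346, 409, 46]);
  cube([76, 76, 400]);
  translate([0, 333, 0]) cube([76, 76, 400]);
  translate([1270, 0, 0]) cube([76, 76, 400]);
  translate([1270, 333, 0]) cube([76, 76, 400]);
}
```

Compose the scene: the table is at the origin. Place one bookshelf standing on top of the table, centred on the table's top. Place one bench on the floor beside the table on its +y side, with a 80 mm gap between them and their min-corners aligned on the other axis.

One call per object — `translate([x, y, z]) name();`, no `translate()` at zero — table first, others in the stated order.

table();
translate([75, 269, 779]) bookshelf();
translate([0, 944, 0]) bench();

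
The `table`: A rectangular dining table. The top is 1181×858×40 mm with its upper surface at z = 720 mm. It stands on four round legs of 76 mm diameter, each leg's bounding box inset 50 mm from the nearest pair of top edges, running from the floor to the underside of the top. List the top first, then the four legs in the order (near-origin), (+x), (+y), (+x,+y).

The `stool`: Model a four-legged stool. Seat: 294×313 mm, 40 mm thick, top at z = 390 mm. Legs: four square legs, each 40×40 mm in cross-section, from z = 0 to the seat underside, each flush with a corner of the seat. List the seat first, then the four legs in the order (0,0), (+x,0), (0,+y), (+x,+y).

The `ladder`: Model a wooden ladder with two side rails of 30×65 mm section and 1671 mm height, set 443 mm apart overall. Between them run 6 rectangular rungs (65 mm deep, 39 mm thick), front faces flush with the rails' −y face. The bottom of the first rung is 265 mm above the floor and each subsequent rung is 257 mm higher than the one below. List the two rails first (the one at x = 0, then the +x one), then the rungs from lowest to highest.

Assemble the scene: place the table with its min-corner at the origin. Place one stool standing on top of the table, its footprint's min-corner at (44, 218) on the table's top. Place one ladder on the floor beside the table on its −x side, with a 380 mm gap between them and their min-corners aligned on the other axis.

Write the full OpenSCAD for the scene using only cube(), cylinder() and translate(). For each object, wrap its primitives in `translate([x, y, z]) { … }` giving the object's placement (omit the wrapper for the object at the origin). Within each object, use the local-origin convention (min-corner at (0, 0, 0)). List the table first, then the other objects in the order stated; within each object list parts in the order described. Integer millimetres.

translate([0, 0, 680]) cube([1181, 858, 40]);
translate([88, 88, 0]) cylinder(h = 680, r = 38);
translate([1093, 88, 0]) cylinder(h = 680, r = 38);
translate([88, 770, 0]) cylinder(h = 680, r = 38);
translate([1093, 770, 0]) cylinder(h = 680, r = 38);
translate([44, 218, 720]) {
  translate([0, 0, 350]) cube([294, 313, 40]);
  cube([40, 40, 350]);
  translate([254, 0, 0]) cube([40, 40, 350]);
  translate([0, 273, 0]) cube([40, 40, 350]);
  translate([254, 273, 0]) cube([40, 40, 350]);
}
translate([-823, 0, 0]) {
  cube([30, 65, 1671]);
  translate([413, 0, 0]) cube([30, 65, 1671]);
  translate([30, 0, 265]) cube([383, 65, 39]);
  translate([30, 0, 522]) cube([383, 65, 39]);
  translate([30, 0, 779]) cube([383, 65, 39]);
  translate([30, 0, 1036]) cube([383, 65, 39]);
  translate([30, 0, 1293]) cube([383, 65, 39]);
  translate([30, 0, 1550]) cube([383, 65, 39]);
}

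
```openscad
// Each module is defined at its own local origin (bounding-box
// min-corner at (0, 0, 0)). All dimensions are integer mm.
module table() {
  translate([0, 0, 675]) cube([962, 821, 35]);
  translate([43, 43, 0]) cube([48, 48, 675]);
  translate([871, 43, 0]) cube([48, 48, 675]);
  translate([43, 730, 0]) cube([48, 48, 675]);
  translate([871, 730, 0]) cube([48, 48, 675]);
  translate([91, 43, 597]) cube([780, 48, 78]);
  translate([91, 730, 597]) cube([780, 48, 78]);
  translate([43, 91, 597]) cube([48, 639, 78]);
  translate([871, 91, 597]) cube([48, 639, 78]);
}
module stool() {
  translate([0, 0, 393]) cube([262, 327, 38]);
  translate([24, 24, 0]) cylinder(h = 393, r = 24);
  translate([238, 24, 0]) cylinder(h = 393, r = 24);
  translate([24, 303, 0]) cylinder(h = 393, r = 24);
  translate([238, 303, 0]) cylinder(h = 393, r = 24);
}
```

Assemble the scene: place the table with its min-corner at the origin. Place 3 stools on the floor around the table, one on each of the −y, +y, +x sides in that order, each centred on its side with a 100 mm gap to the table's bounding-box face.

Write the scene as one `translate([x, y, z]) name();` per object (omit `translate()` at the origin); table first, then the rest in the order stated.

table();
translate([350, -427, 0]) stool();
translate([350, 921, 0]) stool();
translate([1062, 247, 0]) stool();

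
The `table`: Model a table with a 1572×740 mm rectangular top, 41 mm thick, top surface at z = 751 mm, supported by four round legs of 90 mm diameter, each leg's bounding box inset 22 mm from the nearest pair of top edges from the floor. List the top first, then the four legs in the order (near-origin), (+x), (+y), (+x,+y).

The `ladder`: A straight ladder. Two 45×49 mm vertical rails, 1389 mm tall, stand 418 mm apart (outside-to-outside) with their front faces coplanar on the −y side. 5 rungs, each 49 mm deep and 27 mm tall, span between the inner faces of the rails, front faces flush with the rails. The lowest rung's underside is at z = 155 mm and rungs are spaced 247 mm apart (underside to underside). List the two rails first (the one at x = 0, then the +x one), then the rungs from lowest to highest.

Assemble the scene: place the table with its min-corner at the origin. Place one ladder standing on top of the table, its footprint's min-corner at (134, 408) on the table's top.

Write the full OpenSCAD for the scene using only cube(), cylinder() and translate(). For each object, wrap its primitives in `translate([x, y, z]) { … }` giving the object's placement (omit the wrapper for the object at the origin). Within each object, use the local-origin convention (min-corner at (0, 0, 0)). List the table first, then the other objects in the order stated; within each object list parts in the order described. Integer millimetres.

translate([0, 0, 710]) cube([1572, 740, 41]);
translate([67, 67, 0]) cylinder(h = 710, r = 45);
translate([1505, 67, 0]) cylinder(h = 710, r = 45);
translate([67, 673, 0]) cylinder(h = 710, r = 45);
translate([1505, 673, 0]) cylinder(h = 710, r = 45);
translate([134, 408, 751]) {
  cube([45, 49, 1389]);
  translate([373, 0, 0]) cube([45, 49, 1389]);
  translate([45, 0, 155]) cube([328, 49, 27]);
  translate([45, 0, 402]) cube([328, 49, 27]);
  translate([45, 0, 649]) cube([328, 49, 27]);
  translate([45, 0, 896]) cube([328, 49, 27]);
  translate([45, 0, 1143]) cube([328, 49, 27]);
}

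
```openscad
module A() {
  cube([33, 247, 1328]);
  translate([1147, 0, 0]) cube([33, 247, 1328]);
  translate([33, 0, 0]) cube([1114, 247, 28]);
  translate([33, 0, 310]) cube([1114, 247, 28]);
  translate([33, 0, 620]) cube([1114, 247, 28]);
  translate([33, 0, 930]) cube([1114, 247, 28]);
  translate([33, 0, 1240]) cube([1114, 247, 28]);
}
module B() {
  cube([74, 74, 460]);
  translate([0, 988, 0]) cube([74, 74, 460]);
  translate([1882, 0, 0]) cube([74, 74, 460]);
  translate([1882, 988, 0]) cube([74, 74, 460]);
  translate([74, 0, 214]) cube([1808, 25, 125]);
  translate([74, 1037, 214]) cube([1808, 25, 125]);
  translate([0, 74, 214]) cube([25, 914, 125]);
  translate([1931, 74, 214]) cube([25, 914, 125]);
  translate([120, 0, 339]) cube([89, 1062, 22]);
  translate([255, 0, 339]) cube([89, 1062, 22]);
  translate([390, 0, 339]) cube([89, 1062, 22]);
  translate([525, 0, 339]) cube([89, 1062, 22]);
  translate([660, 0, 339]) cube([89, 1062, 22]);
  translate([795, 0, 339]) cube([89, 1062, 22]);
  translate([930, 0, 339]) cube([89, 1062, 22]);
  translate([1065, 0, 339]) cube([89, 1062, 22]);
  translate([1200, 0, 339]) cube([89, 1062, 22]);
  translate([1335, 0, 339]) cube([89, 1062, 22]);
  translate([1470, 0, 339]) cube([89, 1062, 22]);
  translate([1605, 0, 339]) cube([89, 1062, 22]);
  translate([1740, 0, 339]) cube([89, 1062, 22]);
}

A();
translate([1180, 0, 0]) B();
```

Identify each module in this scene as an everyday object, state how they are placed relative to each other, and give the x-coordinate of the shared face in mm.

The bookshelf's +x face and the bed frame's −x face are both at x = 1180 mm.

A is a bookshelf. B is a bed frame. The bed frame is against the bookshelf's +x side, with their −y faces flush. The x-coordinate of the shared face is 1180 mm.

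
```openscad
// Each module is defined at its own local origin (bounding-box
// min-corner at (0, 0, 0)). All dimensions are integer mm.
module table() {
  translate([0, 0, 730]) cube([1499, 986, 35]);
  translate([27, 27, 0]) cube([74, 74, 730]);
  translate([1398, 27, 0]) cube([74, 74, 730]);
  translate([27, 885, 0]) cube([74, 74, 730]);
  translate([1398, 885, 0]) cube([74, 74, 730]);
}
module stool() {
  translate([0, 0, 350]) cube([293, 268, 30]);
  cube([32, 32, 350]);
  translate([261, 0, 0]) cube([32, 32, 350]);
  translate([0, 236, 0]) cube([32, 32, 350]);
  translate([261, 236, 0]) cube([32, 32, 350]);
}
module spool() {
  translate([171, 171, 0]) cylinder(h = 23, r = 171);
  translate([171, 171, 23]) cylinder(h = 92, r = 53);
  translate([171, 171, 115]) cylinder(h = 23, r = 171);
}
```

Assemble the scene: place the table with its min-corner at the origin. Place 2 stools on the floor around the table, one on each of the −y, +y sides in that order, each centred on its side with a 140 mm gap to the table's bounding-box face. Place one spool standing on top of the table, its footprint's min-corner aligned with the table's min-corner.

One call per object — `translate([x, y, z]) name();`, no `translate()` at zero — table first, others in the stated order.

table();
translate([603, -408, 0]) stool();
translate([603, 1126, 0]) stool();
translate([0, 0, 765]) spool();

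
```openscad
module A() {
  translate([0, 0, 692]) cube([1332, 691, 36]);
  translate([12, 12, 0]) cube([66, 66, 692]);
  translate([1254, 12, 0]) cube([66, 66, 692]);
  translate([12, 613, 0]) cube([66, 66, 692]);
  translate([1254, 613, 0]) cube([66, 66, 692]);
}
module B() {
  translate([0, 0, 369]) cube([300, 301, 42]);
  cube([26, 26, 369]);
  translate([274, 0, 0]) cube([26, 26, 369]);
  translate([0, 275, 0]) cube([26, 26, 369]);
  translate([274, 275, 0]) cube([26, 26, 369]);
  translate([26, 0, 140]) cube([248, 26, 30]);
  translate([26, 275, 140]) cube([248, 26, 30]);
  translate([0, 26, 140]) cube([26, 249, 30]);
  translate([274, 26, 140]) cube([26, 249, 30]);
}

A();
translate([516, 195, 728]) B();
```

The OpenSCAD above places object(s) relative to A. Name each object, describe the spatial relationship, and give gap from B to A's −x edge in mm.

A is a table. B is a stool. The stool is on top of the table, centred. The gap from the stool to the table's −x edge is 516 mm.

The stool's min-x is at 516; the table's min-x is 0; gap = 516 mm.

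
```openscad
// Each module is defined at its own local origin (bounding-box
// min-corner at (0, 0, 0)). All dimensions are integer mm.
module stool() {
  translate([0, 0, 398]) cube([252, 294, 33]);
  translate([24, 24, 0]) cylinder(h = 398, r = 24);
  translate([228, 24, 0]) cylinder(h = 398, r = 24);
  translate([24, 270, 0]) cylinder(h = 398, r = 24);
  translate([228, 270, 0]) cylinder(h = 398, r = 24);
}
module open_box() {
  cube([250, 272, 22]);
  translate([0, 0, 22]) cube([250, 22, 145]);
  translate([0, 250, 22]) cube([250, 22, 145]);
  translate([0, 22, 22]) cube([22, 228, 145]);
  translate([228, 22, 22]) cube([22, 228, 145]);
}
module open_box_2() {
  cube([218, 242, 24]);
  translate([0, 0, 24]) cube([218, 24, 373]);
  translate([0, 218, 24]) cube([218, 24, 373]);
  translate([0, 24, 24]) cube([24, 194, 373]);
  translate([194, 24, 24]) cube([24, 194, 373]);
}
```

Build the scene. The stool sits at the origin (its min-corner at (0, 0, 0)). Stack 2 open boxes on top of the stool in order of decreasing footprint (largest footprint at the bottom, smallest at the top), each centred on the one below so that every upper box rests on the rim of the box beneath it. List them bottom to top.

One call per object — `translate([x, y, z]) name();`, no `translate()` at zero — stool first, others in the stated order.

stool();
translate([1, 11, 431]) open_box();
translate([17, 26, 598]) open_box_2();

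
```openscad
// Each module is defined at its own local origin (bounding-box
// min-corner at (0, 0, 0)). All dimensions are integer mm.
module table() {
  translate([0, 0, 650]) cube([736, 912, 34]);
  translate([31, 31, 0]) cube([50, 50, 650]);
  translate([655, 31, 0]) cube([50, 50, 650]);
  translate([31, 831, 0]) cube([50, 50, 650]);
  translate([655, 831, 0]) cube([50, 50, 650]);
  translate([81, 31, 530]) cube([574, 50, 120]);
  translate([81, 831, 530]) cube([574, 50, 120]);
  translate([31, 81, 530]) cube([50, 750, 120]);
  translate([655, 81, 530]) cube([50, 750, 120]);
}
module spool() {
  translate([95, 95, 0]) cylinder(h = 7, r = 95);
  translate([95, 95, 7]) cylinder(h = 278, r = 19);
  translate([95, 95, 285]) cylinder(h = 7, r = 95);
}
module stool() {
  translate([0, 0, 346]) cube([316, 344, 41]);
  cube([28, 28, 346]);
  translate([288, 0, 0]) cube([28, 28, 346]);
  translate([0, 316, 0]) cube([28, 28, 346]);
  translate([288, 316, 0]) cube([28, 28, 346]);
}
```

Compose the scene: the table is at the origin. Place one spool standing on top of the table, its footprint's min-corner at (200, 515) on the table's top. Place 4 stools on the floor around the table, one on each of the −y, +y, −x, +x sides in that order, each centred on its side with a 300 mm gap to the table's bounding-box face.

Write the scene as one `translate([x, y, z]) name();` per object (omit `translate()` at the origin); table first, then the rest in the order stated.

table();
translate([200, 515, 684]) spool();
translate([210, -644, 0]) stool();
translate([210, 1212, 0]) stool();
translate([-616, 284, 0]) stool();
translate([1036, 284, 0]) stool();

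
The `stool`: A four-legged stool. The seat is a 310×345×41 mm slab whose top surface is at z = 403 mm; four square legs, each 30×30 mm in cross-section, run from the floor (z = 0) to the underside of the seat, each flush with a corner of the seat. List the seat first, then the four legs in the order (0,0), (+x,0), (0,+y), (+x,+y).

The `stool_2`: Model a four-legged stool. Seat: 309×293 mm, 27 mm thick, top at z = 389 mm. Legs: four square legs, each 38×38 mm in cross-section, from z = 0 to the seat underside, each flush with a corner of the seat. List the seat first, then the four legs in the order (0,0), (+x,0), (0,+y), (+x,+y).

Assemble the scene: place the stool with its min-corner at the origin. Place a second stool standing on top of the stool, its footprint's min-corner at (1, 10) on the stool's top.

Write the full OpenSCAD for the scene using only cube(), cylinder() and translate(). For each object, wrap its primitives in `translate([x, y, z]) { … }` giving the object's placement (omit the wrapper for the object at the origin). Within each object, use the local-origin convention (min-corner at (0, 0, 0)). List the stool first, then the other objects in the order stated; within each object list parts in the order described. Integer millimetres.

translate([0, 0, 362]) cube([310, 345, 41]);
cube([30, 30, 362]);
translate([280, 0, 0]) cube([30, 30, 362]);
translate([0, 315, 0]) cube([30, 30, 362]);
translate([280, 315, 0]) cube([30, 30, 362]);
translate([1, 10, 403]) {
  translate([0, 0, 362]) cube([309, 293, 27]);
  cube([38, 38, 362]);
  translate([271, 0, 0]) cube([38, 38, 362]);
  translate([0, 255, 0]) cube([38, 38, 362]);
  translate([271, 255, 0]) cube([38, 38, 362]);
}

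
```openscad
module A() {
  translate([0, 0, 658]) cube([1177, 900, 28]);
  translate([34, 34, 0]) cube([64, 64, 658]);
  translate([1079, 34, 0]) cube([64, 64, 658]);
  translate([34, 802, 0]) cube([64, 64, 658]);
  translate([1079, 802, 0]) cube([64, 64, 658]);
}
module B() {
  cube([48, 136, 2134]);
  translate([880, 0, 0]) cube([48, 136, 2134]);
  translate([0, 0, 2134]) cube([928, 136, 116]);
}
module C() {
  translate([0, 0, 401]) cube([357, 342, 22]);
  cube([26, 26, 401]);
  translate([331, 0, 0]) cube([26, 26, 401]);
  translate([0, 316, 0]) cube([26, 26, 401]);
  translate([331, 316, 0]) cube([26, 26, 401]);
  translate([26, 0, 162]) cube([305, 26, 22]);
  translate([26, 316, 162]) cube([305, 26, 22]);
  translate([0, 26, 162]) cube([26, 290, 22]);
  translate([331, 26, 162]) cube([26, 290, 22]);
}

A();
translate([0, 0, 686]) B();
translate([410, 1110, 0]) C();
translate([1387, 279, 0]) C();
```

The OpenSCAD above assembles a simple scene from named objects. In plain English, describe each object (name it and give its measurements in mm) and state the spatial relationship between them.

A is a rectangular dining table. The top is 1177×900×28 mm with its upper surface at z = 686 mm. It stands on four 64×64 mm square legs, each inset 34 mm from the nearest pair of top edges, running from the floor to the underside of the top.

B is a rectangular door frame: two vertical jambs of 48×136 mm section, 2134 mm tall, with a clear opening 832 mm wide between their inner faces. A header 116 mm tall and 136 mm deep lies on top of the jambs and spans the full outside width.

C is a four-legged stool. The seat is a 357×342×22 mm slab whose top surface is at z = 423 mm; four square legs, each 26×26 mm in cross-section, run from the floor (z = 0) to the underside of the seat, each flush with a corner of the seat. Four stretchers, 26 mm wide and 22 mm tall, connect adjacent legs with their undersides at z = 162 mm, each running between the inner faces of the legs it joins and aligned with the legs' outer faces on the other axis.

The door frame is on top of the table. Two stools sit around the table at the +y, +x sides.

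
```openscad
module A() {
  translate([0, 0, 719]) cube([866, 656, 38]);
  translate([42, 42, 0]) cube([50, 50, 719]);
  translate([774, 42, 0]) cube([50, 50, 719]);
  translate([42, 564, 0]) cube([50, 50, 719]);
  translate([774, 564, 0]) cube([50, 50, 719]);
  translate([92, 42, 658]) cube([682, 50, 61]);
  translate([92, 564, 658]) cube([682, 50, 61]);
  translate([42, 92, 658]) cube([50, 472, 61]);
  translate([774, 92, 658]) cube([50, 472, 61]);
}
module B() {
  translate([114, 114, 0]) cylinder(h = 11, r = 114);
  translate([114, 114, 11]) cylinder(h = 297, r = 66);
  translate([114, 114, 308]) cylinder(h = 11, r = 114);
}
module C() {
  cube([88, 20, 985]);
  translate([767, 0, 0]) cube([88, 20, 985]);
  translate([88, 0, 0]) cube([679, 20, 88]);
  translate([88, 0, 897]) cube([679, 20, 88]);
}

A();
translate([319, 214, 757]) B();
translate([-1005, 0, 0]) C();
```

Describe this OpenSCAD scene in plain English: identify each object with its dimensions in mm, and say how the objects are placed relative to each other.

A is a table with a 866×656 mm rectangular top, 38 mm thick, top surface at z = 757 mm, supported by four 50×50 mm square legs, each inset 42 mm from the nearest pair of top edges, running from the floor. Four apron rails, 50 mm thick and 61 mm tall, run between adjacent legs with their top edges flush with the underside of the top and their outer faces flush with the legs' outer faces.

B is a spool: two coaxial disc flanges of radius 114 mm and thickness 11 mm, joined by a core cylinder of radius 66 mm and height 297 mm. The lower flange rests on z = 0 and the three cylinders share a vertical axis.

C is a picture frame with a 679×809 mm rectangular opening (x by z) and a uniform 88 mm border on every side. Frame depth is 20 mm along y. It is built from two vertical stiles running the full outside height and two horizontal rails spanning the gap between the stiles.

The spool is on top of the table, centred. The picture frame is on the floor beside the table on its −x side.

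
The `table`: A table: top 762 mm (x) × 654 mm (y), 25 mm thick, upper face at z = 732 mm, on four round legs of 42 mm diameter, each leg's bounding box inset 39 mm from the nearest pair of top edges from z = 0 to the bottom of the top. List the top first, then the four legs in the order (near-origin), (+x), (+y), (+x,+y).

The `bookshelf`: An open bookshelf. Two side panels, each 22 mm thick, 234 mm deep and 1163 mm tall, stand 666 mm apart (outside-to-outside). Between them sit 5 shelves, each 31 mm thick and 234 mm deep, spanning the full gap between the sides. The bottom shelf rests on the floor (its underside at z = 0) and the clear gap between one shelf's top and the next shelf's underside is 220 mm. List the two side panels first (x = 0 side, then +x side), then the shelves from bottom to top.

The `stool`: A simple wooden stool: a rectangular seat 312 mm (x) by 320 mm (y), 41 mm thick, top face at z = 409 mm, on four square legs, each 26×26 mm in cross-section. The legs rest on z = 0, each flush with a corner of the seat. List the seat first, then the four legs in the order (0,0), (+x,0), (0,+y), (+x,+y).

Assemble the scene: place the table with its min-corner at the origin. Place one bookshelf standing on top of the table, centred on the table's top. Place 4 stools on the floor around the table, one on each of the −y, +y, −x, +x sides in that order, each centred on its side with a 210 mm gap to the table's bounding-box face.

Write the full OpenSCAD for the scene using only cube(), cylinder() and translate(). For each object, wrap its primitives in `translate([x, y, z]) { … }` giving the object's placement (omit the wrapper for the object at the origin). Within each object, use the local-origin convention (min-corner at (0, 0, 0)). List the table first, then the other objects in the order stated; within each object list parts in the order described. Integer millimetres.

translate([0, 0, 707]) cube([762, 654, 25]);
translate([60, 60, 0]) cylinder(h = 707, r = 21);
translate([702, 60, 0]) cylinder(h = 707, r = 21);
translate([60, 594, 0]) cylinder(h = 707, r = 21);
translate([702, 594, 0]) cylinder(h = 707, r = 21);
translate([48, 210, 732]) {
  cube([22, 234, 1163]);
  translate([644, 0, 0]) cube([22, 234, 1163]);
  translate([22, 0, 0]) cube([622, 234, 31]);
  translate([22, 0, 251]) cube([622, 234, 31]);
  translate([22, 0, 502]) cube([622, 234, 31]);
  translate([22, 0, 753]) cube([622, 234, 31]);
  translate([22, 0, 1004]) cube([622, 234, 31]);
}
translate([225, -530, 0]) {
  translate([0, 0, 368]) cube([312, 320, 41]);
  cube([26, 26, 368]);
  translate([286, 0, 0]) cube([26, 26, 368]);
  translate([0, 294, 0]) cube([26, 26, 368]);
  translate([286, 294, 0]) cube([26, 26, 368]);
}
translate([225, 864, 0]) {
  translate([0, 0, 368]) cube([312, 320, 41]);
  cube([26, 26, 368]);
  translate([286, 0, 0]) cube([26, 26, 368]);
  translate([0, 294, 0]) cube([26, 26, 368]);
  translate([286, 294, 0]) cube([26, 26, 368]);
}
translate([-522, 167, 0]) {
  translate([0, 0, 368]) cube([312, 320, 41]);
  cube([26, 26, 368]);
  translate([286, 0, 0]) cube([26, 26, 368]);
  translate([0, 294, 0]) cube([26, 26, 368]);
  translate([286, 294, 0]) cube([26, 26, 368]);
}
translate([972, 167, 0]) {
  translate([0, 0, 368]) cube([312, 320, 41]);
  cube([26, 26, 368]);
  translate([286, 0, 0]) cube([26, 26, 368]);
  translate([0, 294, 0]) cube([26, 26, 368]);
  translate([286, 294, 0]) cube([26, 26, 368]);
}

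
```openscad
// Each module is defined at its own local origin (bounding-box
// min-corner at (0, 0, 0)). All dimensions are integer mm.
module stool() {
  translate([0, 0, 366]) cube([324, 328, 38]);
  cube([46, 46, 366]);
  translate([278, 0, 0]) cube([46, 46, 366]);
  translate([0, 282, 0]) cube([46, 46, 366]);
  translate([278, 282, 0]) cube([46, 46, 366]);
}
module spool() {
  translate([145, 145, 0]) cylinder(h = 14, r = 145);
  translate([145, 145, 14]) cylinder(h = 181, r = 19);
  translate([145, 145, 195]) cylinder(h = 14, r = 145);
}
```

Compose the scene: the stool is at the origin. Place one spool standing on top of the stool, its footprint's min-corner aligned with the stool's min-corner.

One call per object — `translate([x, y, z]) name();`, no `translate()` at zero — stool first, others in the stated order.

stool();
translate([0, 0, 404]) spool();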